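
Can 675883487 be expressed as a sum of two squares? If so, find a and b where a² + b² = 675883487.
Not possible

Factorization: 675883487 = 97 × 191^3
By Fermat: n is sum of two squares iff every prime p ≡ 3 (mod 4) appears to even power.
Prime(s) ≡ 3 (mod 4) with odd exponent: [(191, 3)]
Therefore 675883487 cannot be expressed as a² + b².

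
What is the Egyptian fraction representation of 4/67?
1/17 + 1/1139

Greedy algorithm:
4/67: ceiling(67/4) = 17, use 1/17
1/1139: ceiling(1139/1) = 1139, use 1/1139
Result: 4/67 = 1/17 + 1/1139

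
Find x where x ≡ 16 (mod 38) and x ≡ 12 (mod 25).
662

Using Chinese Remainder Theorem:
M = 38 × 25 = 950
M1 = 25, M2 = 38
y1 = 25^(-1) mod 38 = 35
y2 = 38^(-1) mod 25 = 2
x = (16×25×35 + 12×38×2) mod 950 = 662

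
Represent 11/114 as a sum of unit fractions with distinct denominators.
1/11 + 1/180 + 1/37620

Greedy algorithm:
11/114: ceiling(114/11) = 11, use 1/11
7/1254: ceiling(1254/7) = 180, use 1/180
1/37620: ceiling(37620/1) = 37620, use 1/37620
Result: 11/114 = 1/11 + 1/180 + 1/37620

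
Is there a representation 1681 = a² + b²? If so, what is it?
0² + 41² (a=0, b=41)

Factorization: 1681 = 41^2
By Fermat: n is sum of two squares iff every prime p ≡ 3 (mod 4) appears to even power.
All primes ≡ 3 (mod 4) appear to even power.
Search a = 0, 1, 2, … for 1681 - a² a perfect square: first hit at a = 0: 1681 - 0 = 1681 = 41².
1681 = 0² + 41² = 0 + 1681 ✓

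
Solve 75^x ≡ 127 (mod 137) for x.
119

Baby-step giant-step with step n = ⌈√137⌉ = 12.
Baby steps 75^j mod 137 (j:value) for j=0..11: 0:1, 1:75, 2:8, 3:52, 4:64, 5:5, 6:101, 7:40, 8:123, 9:46, 10:25, 11:94.
Giant-step multiplier: 75^(-12) ≡ 75^(136-12) = 75^124 ≡ 87 (mod 137).
Giant steps γ_i = 127·87^i mod 137: γ_0=127, γ_1=89, γ_2=71, γ_3=12, γ_4=85, γ_5=134, γ_6=13, γ_7=35, γ_8=31, γ_9=94 (in table at j=11).
x = i·n + j = 9·12 + 11 = 119.
Check: 75^119 ≡ 127 (mod 137).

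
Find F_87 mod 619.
95

Matrix identity: Q^n = [[F_(n+1), F_n], [F_n, F_(n-1)]] with Q = [[1,1],[1,0]].
n = 87 = 1010111₂. Square-and-multiply, entries mod 619:
Q^1 = [[1,1],[1,0]]
Q^2 = (Q^1)² = [[2,1],[1,1]]
Q^5 = (Q^2)²·Q = [[8,5],[5,3]]
Q^10 = (Q^5)² = [[89,55],[55,34]]
Q^21 = (Q^10)²·Q = [[379,423],[423,575]]
Q^43 = (Q^21)²·Q = [[25,71],[71,573]]
Q^87 = (Q^43)²·Q = [[461,95],[95,366]]
F_87 mod 619 = Q^87[0][1] = 95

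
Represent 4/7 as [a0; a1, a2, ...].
[0; 1, 1, 3]

Euclidean algorithm steps:
4 = 0 × 7 + 4
7 = 1 × 4 + 3
4 = 1 × 3 + 1
3 = 3 × 1 + 0
Continued fraction: [0; 1, 1, 3]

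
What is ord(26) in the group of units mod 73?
72

73 is prime, so ord(26) divides φ(73) = 72.
Divisors of 72: 1, 2, 3, 4, 6, 8, 9, 12, 18, 24, 36, 72.
Repeated squaring: 26^1 ≡ 26, 26^2 ≡ 19, 26^4 ≡ 69, 26^8 ≡ 16, 26^16 ≡ 37, 26^32 ≡ 55, 26^64 ≡ 32 (mod 73).
Test 26^d mod 73 for each divisor d in increasing order:
26^1 ≡ 26
26^2 ≡ 19
26^3 = 26^2·26^1 ≡ 56
26^4 ≡ 69
26^6 = 26^4·26^2 ≡ 70
26^8 ≡ 16
26^9 = 26^8·26^1 ≡ 51
26^12 = 26^8·26^4 ≡ 9
26^18 = 26^16·26^2 ≡ 46
26^24 = 26^16·26^8 ≡ 8
26^36 = 26^32·26^4 ≡ 72
26^72 = 26^64·26^8 ≡ 1  ← first divisor giving 1
The order is 72.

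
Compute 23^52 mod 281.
158

Repeated squaring. Binary of 52 = 110100.
23^1 ≡ 23 (mod 281); 23^2 ≡ 248 (mod 281); 23^4 ≡ 246 (mod 281); 23^8 ≡ 101 (mod 281); 23^16 ≡ 85 (mod 281); 23^32 ≡ 200 (mod 281)
23^52 = 23^4 × 23^16 × 23^32 ≡ 158 (mod 281)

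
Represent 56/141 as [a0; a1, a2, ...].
[0; 2, 1, 1, 13, 2]

Euclidean algorithm steps:
56 = 0 × 141 + 56
141 = 2 × 56 + 29
56 = 1 × 29 + 27
29 = 1 × 27 + 2
27 = 13 × 2 + 1
2 = 2 × 1 + 0
Continued fraction: [0; 2, 1, 1, 13, 2]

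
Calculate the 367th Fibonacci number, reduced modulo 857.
275

Matrix identity: Q^n = [[F_(n+1), F_n], [F_n, F_(n-1)]] with Q = [[1,1],[1,0]].
n = 367 = 101101111₂. Square-and-multiply, entries mod 857:
Q^1 = [[1,1],[1,0]]
Q^2 = (Q^1)² = [[2,1],[1,1]]
Q^5 = (Q^2)²·Q = [[8,5],[5,3]]
Q^11 = (Q^5)²·Q = [[144,89],[89,55]]
Q^22 = (Q^11)² = [[376,571],[571,662]]
Q^45 = (Q^22)²·Q = [[6,352],[352,511]]
Q^91 = (Q^45)²·Q = [[832,532],[532,300]]
Q^183 = (Q^91)²·Q = [[592,839],[839,610]]
Q^367 = (Q^183)²·Q = [[64,275],[275,646]]
F_367 mod 857 = Q^367[0][1] = 275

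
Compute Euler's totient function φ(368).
176

368 = 2^4 × 23
φ(n) = n × ∏(1 - 1/p) for each prime p dividing n
φ(368) = 368 × (1 - 1/2) × (1 - 1/23) = 176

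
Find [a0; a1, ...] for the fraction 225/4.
[56; 4]

Euclidean algorithm steps:
225 = 56 × 4 + 1
4 = 4 × 1 + 0
Continued fraction: [56; 4]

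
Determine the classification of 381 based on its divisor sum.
deficient

Proper divisors of 381: sum = 1 + 3 + 127 = 131
Since 131 < 381, 381 is deficient.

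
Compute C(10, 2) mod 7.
3

Using Lucas' theorem:
Write n=10 and k=2 in base 7:
n in base 7: [1, 3]
k in base 7: [0, 2]
C(10,2) mod 7 = ∏ C(n_i, k_i) mod 7
Digit binomials (mod 7): C(1,0) = 1; C(3,2) = 3
Product: 1 × 3 = 3 ≡ 3 (mod 7)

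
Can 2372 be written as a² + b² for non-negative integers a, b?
16² + 46² (a=16, b=46)

Factorization: 2372 = 2^2 × 593
By Fermat: n is sum of two squares iff every prime p ≡ 3 (mod 4) appears to even power.
All primes ≡ 3 (mod 4) appear to even power.
Search a = 0, 1, 2, … for 2372 - a² a perfect square: first hit at a = 16: 2372 - 256 = 2116 = 46².
2372 = 16² + 46² = 256 + 2116 ✓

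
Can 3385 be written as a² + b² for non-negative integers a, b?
24² + 53² (a=24, b=53)

Factorization: 3385 = 5 × 677
By Fermat: n is sum of two squares iff every prime p ≡ 3 (mod 4) appears to even power.
All primes ≡ 3 (mod 4) appear to even power.
Search a = 0, 1, 2, … for 3385 - a² a perfect square: first hit at a = 24: 3385 - 576 = 2809 = 53².
3385 = 24² + 53² = 576 + 2809 ✓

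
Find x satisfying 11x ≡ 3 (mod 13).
x ≡ 5 (mod 13)

gcd(11, 13) = 1, which divides 3, so solutions exist.
Find 11^(-1) mod 13 by the extended Euclidean algorithm:
13 = 1 × 11 + 2  ⟹  2 = (1)·13 + (-1)·11
11 = 5 × 2 + 1  ⟹  1 = (-5)·13 + (6)·11
So (6)·11 ≡ 1 (mod 13), i.e. 11^(-1) ≡ 6 (mod 13).
x ≡ 6 × 3 = 18 ≡ 5 (mod 13).
Check: 11 × 5 = 55 ≡ 3 (mod 13).
Unique solution: x ≡ 5 (mod 13)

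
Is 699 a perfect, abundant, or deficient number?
deficient

Proper divisors of 699: sum = 1 + 3 + 233 = 237
Since 237 < 699, 699 is deficient.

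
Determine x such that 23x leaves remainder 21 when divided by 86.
x ≡ 57 (mod 86)

gcd(23, 86) = 1, which divides 21, so solutions exist.
Find 23^(-1) mod 86 by the extended Euclidean algorithm:
86 = 3 × 23 + 17  ⟹  17 = (1)·86 + (-3)·23
23 = 1 × 17 + 6  ⟹  6 = (-1)·86 + (4)·23
17 = 2 × 6 + 5  ⟹  5 = (3)·86 + (-11)·23
6 = 1 × 5 + 1  ⟹  1 = (-4)·86 + (15)·23
So (15)·23 ≡ 1 (mod 86), i.e. 23^(-1) ≡ 15 (mod 86).
x ≡ 15 × 21 = 315 ≡ 57 (mod 86).
Check: 23 × 57 = 1311 ≡ 21 (mod 86).
Unique solution: x ≡ 57 (mod 86)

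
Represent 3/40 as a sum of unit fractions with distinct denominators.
1/14 + 1/280

Greedy algorithm:
3/40: ceiling(40/3) = 14, use 1/14
1/280: ceiling(280/1) = 280, use 1/280
Result: 3/40 = 1/14 + 1/280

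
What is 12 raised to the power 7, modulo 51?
24

Repeated squaring. Binary of 7 = 111.
12^1 ≡ 12 (mod 51); 12^2 ≡ 42 (mod 51); 12^4 ≡ 30 (mod 51)
12^7 = 12^1 × 12^2 × 12^4 ≡ 24 (mod 51)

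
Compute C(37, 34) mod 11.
4

Using Lucas' theorem:
Write n=37 and k=34 in base 11:
n in base 11: [3, 4]
k in base 11: [3, 1]
C(37,34) mod 11 = ∏ C(n_i, k_i) mod 11
Digit binomials (mod 11): C(3,3) = 1; C(4,1) = 4
Product: 1 × 4 = 4 ≡ 4 (mod 11)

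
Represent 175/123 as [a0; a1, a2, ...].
[1; 2, 2, 1, 2, 1, 4]

Euclidean algorithm steps:
175 = 1 × 123 + 52
123 = 2 × 52 + 19
52 = 2 × 19 + 14
19 = 1 × 14 + 5
14 = 2 × 5 + 4
5 = 1 × 4 + 1
4 = 4 × 1 + 0
Continued fraction: [1; 2, 2, 1, 2, 1, 4]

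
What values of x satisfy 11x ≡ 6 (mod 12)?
x ≡ 6 (mod 12)

gcd(11, 12) = 1, which divides 6, so solutions exist.
Find 11^(-1) mod 12 by the extended Euclidean algorithm:
12 = 1 × 11 + 1  ⟹  1 = (1)·12 + (-1)·11
So (-1)·11 ≡ 1 (mod 12), i.e. 11^(-1) ≡ -1 ≡ 11 (mod 12).
x ≡ 11 × 6 = 66 ≡ 6 (mod 12).
Check: 11 × 6 = 66 ≡ 6 (mod 12).
Unique solution: x ≡ 6 (mod 12)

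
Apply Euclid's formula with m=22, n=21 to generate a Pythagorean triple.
(43, 924, 925)

Euclid's formula: a = m² - n², b = 2mn, c = m² + n²
m = 22, n = 21
a = 22² - 21² = 484 - 441 = 43
b = 2 × 22 × 21 = 924
c = 22² + 21² = 484 + 441 = 925
Verification: 43² + 924² = 1849 + 853776 = 855625 = 925² ✓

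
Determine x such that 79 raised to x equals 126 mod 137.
14

Baby-step giant-step with step n = ⌈√137⌉ = 12.
Baby steps 79^j mod 137 (j:value) for j=0..11: 0:1, 1:79, 2:76, 3:113, 4:22, 5:94, 6:28, 7:20, 8:73, 9:13, 10:68, 11:29.
Giant-step multiplier: 79^(-12) ≡ 79^(136-12) = 79^124 ≡ 18 (mod 137).
Giant steps γ_i = 126·18^i mod 137: γ_0=126, γ_1=76 (in table at j=2).
x = i·n + j = 1·12 + 2 = 14.
Check: 79^14 ≡ 126 (mod 137).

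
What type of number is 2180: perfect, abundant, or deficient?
abundant

Proper divisors of 2180: sum = 1 + 2 + 4 + 5 + 10 + 20 + 109 + 218 + 436 + 545 + 1090 = 2440
Since 2440 > 2180, 2180 is abundant.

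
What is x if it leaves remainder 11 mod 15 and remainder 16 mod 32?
176

Using Chinese Remainder Theorem:
M = 15 × 32 = 480
M1 = 32, M2 = 15
y1 = 32^(-1) mod 15 = 8
y2 = 15^(-1) mod 32 = 15
x = (11×32×8 + 16×15×15) mod 480 = 176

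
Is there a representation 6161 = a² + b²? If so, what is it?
44² + 65² (a=44, b=65)

Factorization: 6161 = 61 × 101
By Fermat: n is sum of two squares iff every prime p ≡ 3 (mod 4) appears to even power.
All primes ≡ 3 (mod 4) appear to even power.
Search a = 0, 1, 2, … for 6161 - a² a perfect square: first hit at a = 44: 6161 - 1936 = 4225 = 65².
6161 = 44² + 65² = 1936 + 4225 ✓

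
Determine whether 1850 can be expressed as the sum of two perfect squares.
1² + 43² (a=1, b=43)

Factorization: 1850 = 2 × 5^2 × 37
By Fermat: n is sum of two squares iff every prime p ≡ 3 (mod 4) appears to even power.
All primes ≡ 3 (mod 4) appear to even power.
Search a = 0, 1, 2, … for 1850 - a² a perfect square: first hit at a = 1: 1850 - 1 = 1849 = 43².
1850 = 1² + 43² = 1 + 1849 ✓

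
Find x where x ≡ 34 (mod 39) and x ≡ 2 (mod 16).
34

Using Chinese Remainder Theorem:
M = 39 × 16 = 624
M1 = 16, M2 = 39
y1 = 16^(-1) mod 39 = 22
y2 = 39^(-1) mod 16 = 7
x = (34×16×22 + 2×39×7) mod 624 = 34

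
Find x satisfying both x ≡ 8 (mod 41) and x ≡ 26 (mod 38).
254

Using Chinese Remainder Theorem:
M = 41 × 38 = 1558
M1 = 38, M2 = 41
y1 = 38^(-1) mod 41 = 27
y2 = 41^(-1) mod 38 = 13
x = (8×38×27 + 26×41×13) mod 1558 = 254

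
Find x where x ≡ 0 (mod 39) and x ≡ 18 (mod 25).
468

Using Chinese Remainder Theorem:
M = 39 × 25 = 975
M1 = 25, M2 = 39
y1 = 25^(-1) mod 39 = 25
y2 = 39^(-1) mod 25 = 9
x = (0×25×25 + 18×39×9) mod 975 = 468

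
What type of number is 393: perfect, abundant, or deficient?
deficient

Proper divisors of 393: sum = 1 + 3 + 131 = 135
Since 135 < 393, 393 is deficient.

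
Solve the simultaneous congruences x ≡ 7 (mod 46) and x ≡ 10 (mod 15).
145

Using Chinese Remainder Theorem:
M = 46 × 15 = 690
M1 = 15, M2 = 46
y1 = 15^(-1) mod 46 = 43
y2 = 46^(-1) mod 15 = 1
x = (7×15×43 + 10×46×1) mod 690 = 145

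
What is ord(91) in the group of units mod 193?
192

193 is prime, so ord(91) divides φ(193) = 192.
Divisors of 192: 1, 2, 3, 4, 6, 8, 12, 16, 24, 32, 48, 64, 96, 192.
Repeated squaring: 91^1 ≡ 91, 91^2 ≡ 175, 91^4 ≡ 131, 91^8 ≡ 177, 91^16 ≡ 63, 91^32 ≡ 109, 91^64 ≡ 108, 91^128 ≡ 84 (mod 193).
Test 91^d mod 193 for each divisor d in increasing order:
91^1 ≡ 91
91^2 ≡ 175
91^3 = 91^2·91^1 ≡ 99
91^4 ≡ 131
91^6 = 91^4·91^2 ≡ 151
91^8 ≡ 177
91^12 = 91^8·91^4 ≡ 27
91^16 ≡ 63
91^24 = 91^16·91^8 ≡ 150
91^32 ≡ 109
91^48 = 91^32·91^16 ≡ 112
91^64 ≡ 108
91^96 = 91^64·91^32 ≡ 192
91^192 = 91^128·91^64 ≡ 1  ← first divisor giving 1
The order is 192.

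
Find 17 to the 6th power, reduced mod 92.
81

Repeated squaring. Binary of 6 = 110.
17^1 ≡ 17 (mod 92); 17^2 ≡ 13 (mod 92); 17^4 ≡ 77 (mod 92)
17^6 = 17^2 × 17^4 ≡ 81 (mod 92)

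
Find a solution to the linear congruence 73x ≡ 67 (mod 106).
x ≡ 59 (mod 106)

gcd(73, 106) = 1, which divides 67, so solutions exist.
Find 73^(-1) mod 106 by the extended Euclidean algorithm:
106 = 1 × 73 + 33  ⟹  33 = (1)·106 + (-1)·73
73 = 2 × 33 + 7  ⟹  7 = (-2)·106 + (3)·73
33 = 4 × 7 + 5  ⟹  5 = (9)·106 + (-13)·73
7 = 1 × 5 + 2  ⟹  2 = (-11)·106 + (16)·73
5 = 2 × 2 + 1  ⟹  1 = (31)·106 + (-45)·73
So (-45)·73 ≡ 1 (mod 106), i.e. 73^(-1) ≡ -45 ≡ 61 (mod 106).
x ≡ 61 × 67 = 4087 ≡ 59 (mod 106).
Check: 73 × 59 = 4307 ≡ 67 (mod 106).
Unique solution: x ≡ 59 (mod 106)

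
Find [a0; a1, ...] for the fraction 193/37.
[5; 4, 1, 1, 1, 2]

Euclidean algorithm steps:
193 = 5 × 37 + 8
37 = 4 × 8 + 5
8 = 1 × 5 + 3
5 = 1 × 3 + 2
3 = 1 × 2 + 1
2 = 2 × 1 + 0
Continued fraction: [5; 4, 1, 1, 1, 2]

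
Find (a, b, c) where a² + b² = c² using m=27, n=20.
(329, 1080, 1129)

Euclid's formula: a = m² - n², b = 2mn, c = m² + n²
m = 27, n = 20
a = 27² - 20² = 729 - 400 = 329
b = 2 × 27 × 20 = 1080
c = 27² + 20² = 729 + 400 = 1129
Verification: 329² + 1080² = 108241 + 1166400 = 1274641 = 1129² ✓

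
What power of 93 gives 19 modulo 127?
42

Baby-step giant-step with step n = ⌈√127⌉ = 12.
Baby steps 93^j mod 127 (j:value) for j=0..11: 0:1, 1:93, 2:13, 3:66, 4:42, 5:96, 6:38, 7:105, 8:113, 9:95, 10:72, 11:92.
Giant-step multiplier: 93^(-12) ≡ 93^(126-12) = 93^114 ≡ 100 (mod 127).
Giant steps γ_i = 19·100^i mod 127: γ_0=19, γ_1=122, γ_2=8, γ_3=38 (in table at j=6).
x = i·n + j = 3·12 + 6 = 42.
Check: 93^42 ≡ 19 (mod 127).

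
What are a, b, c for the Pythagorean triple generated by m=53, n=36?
(1513, 3816, 4105)

Euclid's formula: a = m² - n², b = 2mn, c = m² + n²
m = 53, n = 36
a = 53² - 36² = 2809 - 1296 = 1513
b = 2 × 53 × 36 = 3816
c = 53² + 36² = 2809 + 1296 = 4105
Verification: 1513² + 3816² = 2289169 + 14561856 = 16851025 = 4105² ✓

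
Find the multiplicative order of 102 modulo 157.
156

157 is prime, so ord(102) divides φ(157) = 156.
Divisors of 156: 1, 2, 3, 4, 6, 12, 13, 26, 39, 52, 78, 156.
Repeated squaring: 102^1 ≡ 102, 102^2 ≡ 42, 102^4 ≡ 37, 102^8 ≡ 113, 102^16 ≡ 52, 102^32 ≡ 35, 102^64 ≡ 126, 102^128 ≡ 19 (mod 157).
Test 102^d mod 157 for each divisor d in increasing order:
102^1 ≡ 102
102^2 ≡ 42
102^3 = 102^2·102^1 ≡ 45
102^4 ≡ 37
102^6 = 102^4·102^2 ≡ 141
102^12 = 102^8·102^4 ≡ 99
102^13 = 102^8·102^4·102^1 ≡ 50
102^26 = 102^16·102^8·102^2 ≡ 145
102^39 = 102^32·102^4·102^2·102^1 ≡ 28
102^52 = 102^32·102^16·102^4 ≡ 144
102^78 = 102^64·102^8·102^4·102^2 ≡ 156
102^156 = 102^128·102^16·102^8·102^4 ≡ 1  ← first divisor giving 1
The order is 156.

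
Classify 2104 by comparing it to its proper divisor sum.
deficient

Proper divisors of 2104: sum = 1 + 2 + 4 + 8 + 263 + 526 + 1052 = 1856
Since 1856 < 2104, 2104 is deficient.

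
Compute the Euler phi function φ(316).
156

316 = 2^2 × 79
φ(n) = n × ∏(1 - 1/p) for each prime p dividing n
φ(316) = 316 × (1 - 1/2) × (1 - 1/79) = 156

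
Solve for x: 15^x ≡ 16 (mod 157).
144

Baby-step giant-step with step n = ⌈√157⌉ = 13.
Baby steps 15^j mod 157 (j:value) for j=0..12: 0:1, 1:15, 2:68, 3:78, 4:71, 5:123, 6:118, 7:43, 8:17, 9:98, 10:57, 11:70, 12:108.
Giant-step multiplier: 15^(-13) ≡ 15^(156-13) = 15^143 ≡ 22 (mod 157).
Giant steps γ_i = 16·22^i mod 157: γ_0=16, γ_1=38, γ_2=51, γ_3=23, γ_4=35, γ_5=142, γ_6=141, γ_7=119, γ_8=106, γ_9=134, γ_10=122, γ_11=15 (in table at j=1).
x = i·n + j = 11·13 + 1 = 144.
Check: 15^144 ≡ 16 (mod 157).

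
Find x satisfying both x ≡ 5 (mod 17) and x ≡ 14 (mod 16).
158

Using Chinese Remainder Theorem:
M = 17 × 16 = 272
M1 = 16, M2 = 17
y1 = 16^(-1) mod 17 = 16
y2 = 17^(-1) mod 16 = 1
x = (5×16×16 + 14×17×1) mod 272 = 158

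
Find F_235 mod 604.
157

Matrix identity: Q^n = [[F_(n+1), F_n], [F_n, F_(n-1)]] with Q = [[1,1],[1,0]].
n = 235 = 11101011₂. Square-and-multiply, entries mod 604:
Q^1 = [[1,1],[1,0]]
Q^3 = (Q^1)²·Q = [[3,2],[2,1]]
Q^7 = (Q^3)²·Q = [[21,13],[13,8]]
Q^14 = (Q^7)² = [[6,377],[377,233]]
Q^29 = (Q^14)²·Q = [[332,225],[225,107]]
Q^58 = (Q^29)² = [[185,323],[323,466]]
Q^117 = (Q^58)²·Q = [[319,238],[238,81]]
Q^235 = (Q^117)²·Q = [[529,157],[157,372]]
F_235 mod 604 = Q^235[0][1] = 157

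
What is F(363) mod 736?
642

Matrix identity: Q^n = [[F_(n+1), F_n], [F_n, F_(n-1)]] with Q = [[1,1],[1,0]].
n = 363 = 101101011₂. Square-and-multiply, entries mod 736:
Q^1 = [[1,1],[1,0]]
Q^2 = (Q^1)² = [[2,1],[1,1]]
Q^5 = (Q^2)²·Q = [[8,5],[5,3]]
Q^11 = (Q^5)²·Q = [[144,89],[89,55]]
Q^22 = (Q^11)² = [[689,47],[47,642]]
Q^45 = (Q^22)²·Q = [[735,2],[2,733]]
Q^90 = (Q^45)² = [[5,728],[728,13]]
Q^181 = (Q^90)²·Q = [[681,89],[89,592]]
Q^363 = (Q^181)²·Q = [[595,642],[642,689]]
F_363 mod 736 = Q^363[0][1] = 642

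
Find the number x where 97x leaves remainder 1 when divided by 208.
193

gcd(97, 208) = 1, so the inverse exists.
Extended Euclidean algorithm on (208, 97):
208 = 2 × 97 + 14  ⟹  14 = (1)·208 + (-2)·97
97 = 6 × 14 + 13  ⟹  13 = (-6)·208 + (13)·97
14 = 1 × 13 + 1  ⟹  1 = (7)·208 + (-15)·97
So (-15)·97 ≡ 1 (mod 208), i.e. 97^(-1) ≡ -15 ≡ 193 (mod 208).
Check: 97 × 193 = 18721 ≡ 1 (mod 208)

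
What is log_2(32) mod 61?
5

Baby-step giant-step with step n = ⌈√61⌉ = 8.
Baby steps 2^j mod 61 (j:value) for j=0..7: 0:1, 1:2, 2:4, 3:8, 4:16, 5:32, 6:3, 7:6.
h = 32 is already in the table at j=5, so x = 5.
Check: 2^5 ≡ 32 (mod 61).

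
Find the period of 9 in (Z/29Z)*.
14

29 is prime, so ord(9) divides φ(29) = 28.
Divisors of 28: 1, 2, 4, 7, 14, 28.
Repeated squaring: 9^1 ≡ 9, 9^2 ≡ 23, 9^4 ≡ 7, 9^8 ≡ 20, 9^16 ≡ 23 (mod 29).
Test 9^d mod 29 for each divisor d in increasing order:
9^1 ≡ 9
9^2 ≡ 23
9^4 ≡ 7
9^7 = 9^4·9^2·9^1 ≡ 28
9^14 = 9^8·9^4·9^2 ≡ 1  ← first divisor giving 1
The order is 14.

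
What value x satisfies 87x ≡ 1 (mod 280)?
103

gcd(87, 280) = 1, so the inverse exists.
Extended Euclidean algorithm on (280, 87):
280 = 3 × 87 + 19  ⟹  19 = (1)·280 + (-3)·87
87 = 4 × 19 + 11  ⟹  11 = (-4)·280 + (13)·87
19 = 1 × 11 + 8  ⟹  8 = (5)·280 + (-16)·87
11 = 1 × 8 + 3  ⟹  3 = (-9)·280 + (29)·87
8 = 2 × 3 + 2  ⟹  2 = (23)·280 + (-74)·87
3 = 1 × 2 + 1  ⟹  1 = (-32)·280 + (103)·87
So (103)·87 ≡ 1 (mod 280), i.e. 87^(-1) ≡ 103 (mod 280).
Check: 87 × 103 = 8961 ≡ 1 (mod 280)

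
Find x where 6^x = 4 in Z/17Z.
4

Baby-step giant-step with step n = ⌈√17⌉ = 5.
Baby steps 6^j mod 17 (j:value) for j=0..4: 0:1, 1:6, 2:2, 3:12, 4:4.
h = 4 is already in the table at j=4, so x = 4.
Check: 6^4 ≡ 4 (mod 17).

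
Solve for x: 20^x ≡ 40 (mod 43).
4

Baby-step giant-step with step n = ⌈√43⌉ = 7.
Baby steps 20^j mod 43 (j:value) for j=0..6: 0:1, 1:20, 2:13, 3:2, 4:40, 5:26, 6:4.
h = 40 is already in the table at j=4, so x = 4.
Check: 20^4 ≡ 40 (mod 43).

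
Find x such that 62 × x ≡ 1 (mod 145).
138

gcd(62, 145) = 1, so the inverse exists.
Extended Euclidean algorithm on (145, 62):
145 = 2 × 62 + 21  ⟹  21 = (1)·145 + (-2)·62
62 = 2 × 21 + 20  ⟹  20 = (-2)·145 + (5)·62
21 = 1 × 20 + 1  ⟹  1 = (3)·145 + (-7)·62
So (-7)·62 ≡ 1 (mod 145), i.e. 62^(-1) ≡ -7 ≡ 138 (mod 145).
Check: 62 × 138 = 8556 ≡ 1 (mod 145)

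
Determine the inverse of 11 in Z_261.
95

gcd(11, 261) = 1, so the inverse exists.
Extended Euclidean algorithm on (261, 11):
261 = 23 × 11 + 8  ⟹  8 = (1)·261 + (-23)·11
11 = 1 × 8 + 3  ⟹  3 = (-1)·261 + (24)·11
8 = 2 × 3 + 2  ⟹  2 = (3)·261 + (-71)·11
3 = 1 × 2 + 1  ⟹  1 = (-4)·261 + (95)·11
So (95)·11 ≡ 1 (mod 261), i.e. 11^(-1) ≡ 95 (mod 261).
Check: 11 × 95 = 1045 ≡ 1 (mod 261)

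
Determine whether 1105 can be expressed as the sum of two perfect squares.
4² + 33² (a=4, b=33)

Factorization: 1105 = 5 × 13 × 17
By Fermat: n is sum of two squares iff every prime p ≡ 3 (mod 4) appears to even power.
All primes ≡ 3 (mod 4) appear to even power.
Search a = 0, 1, 2, … for 1105 - a² a perfect square: first hit at a = 4: 1105 - 16 = 1089 = 33².
1105 = 4² + 33² = 16 + 1089 ✓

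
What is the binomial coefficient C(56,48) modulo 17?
0

Using Lucas' theorem:
Write n=56 and k=48 in base 17:
n in base 17: [3, 5]
k in base 17: [2, 14]
C(56,48) mod 17 = ∏ C(n_i, k_i) mod 17
Digit binomials (mod 17): C(3,2) = 3; C(5,14) = 0 (k_i > n_i)
Product: 3 × 0 = 0 ≡ 0 (mod 17)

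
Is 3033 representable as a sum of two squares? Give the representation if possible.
27² + 48² (a=27, b=48)

Factorization: 3033 = 3^2 × 337
By Fermat: n is sum of two squares iff every prime p ≡ 3 (mod 4) appears to even power.
All primes ≡ 3 (mod 4) appear to even power.
Search a = 0, 1, 2, … for 3033 - a² a perfect square: first hit at a = 27: 3033 - 729 = 2304 = 48².
3033 = 27² + 48² = 729 + 2304 ✓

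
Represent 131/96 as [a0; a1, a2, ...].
[1; 2, 1, 2, 1, 8]

Euclidean algorithm steps:
131 = 1 × 96 + 35
96 = 2 × 35 + 26
35 = 1 × 26 + 9
26 = 2 × 9 + 8
9 = 1 × 8 + 1
8 = 8 × 1 + 0
Continued fraction: [1; 2, 1, 2, 1, 8]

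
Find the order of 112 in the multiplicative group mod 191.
190

191 is prime, so ord(112) divides φ(191) = 190.
Divisors of 190: 1, 2, 5, 10, 19, 38, 95, 190.
Repeated squaring: 112^1 ≡ 112, 112^2 ≡ 129, 112^4 ≡ 24, 112^8 ≡ 3, 112^16 ≡ 9, 112^32 ≡ 81, 112^64 ≡ 67, 112^128 ≡ 96 (mod 191).
Test 112^d mod 191 for each divisor d in increasing order:
112^1 ≡ 112
112^2 ≡ 129
112^5 = 112^4·112^1 ≡ 14
112^10 = 112^8·112^2 ≡ 5
112^19 = 112^16·112^2·112^1 ≡ 152
112^38 = 112^32·112^4·112^2 ≡ 184
112^95 = 112^64·112^16·112^8·112^4·112^2·112^1 ≡ 190
112^190 = 112^128·112^32·112^16·112^8·112^4·112^2 ≡ 1  ← first divisor giving 1
The order is 190.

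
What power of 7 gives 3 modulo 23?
2

Baby-step giant-step with step n = ⌈√23⌉ = 5.
Baby steps 7^j mod 23 (j:value) for j=0..4: 0:1, 1:7, 2:3, 3:21, 4:9.
h = 3 is already in the table at j=2, so x = 2.
Check: 7^2 ≡ 3 (mod 23).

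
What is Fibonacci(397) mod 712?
1

Matrix identity: Q^n = [[F_(n+1), F_n], [F_n, F_(n-1)]] with Q = [[1,1],[1,0]].
n = 397 = 110001101₂. Square-and-multiply, entries mod 712:
Q^1 = [[1,1],[1,0]]
Q^3 = (Q^1)²·Q = [[3,2],[2,1]]
Q^6 = (Q^3)² = [[13,8],[8,5]]
Q^12 = (Q^6)² = [[233,144],[144,89]]
Q^24 = (Q^12)² = [[265,88],[88,177]]
Q^49 = (Q^24)²·Q = [[97,361],[361,448]]
Q^99 = (Q^49)²·Q = [[411,178],[178,233]]
Q^198 = (Q^99)² = [[533,0],[0,533]]
Q^397 = (Q^198)²·Q = [[1,1],[1,0]]
F_397 mod 712 = Q^397[0][1] = 1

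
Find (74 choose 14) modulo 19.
15

Using Lucas' theorem:
Write n=74 and k=14 in base 19:
n in base 19: [3, 17]
k in base 19: [0, 14]
C(74,14) mod 19 = ∏ C(n_i, k_i) mod 19
Digit binomials (mod 19): C(3,0) = 1; C(17,14) = 680 ≡ 15
Product: 1 × 15 = 15 ≡ 15 (mod 19)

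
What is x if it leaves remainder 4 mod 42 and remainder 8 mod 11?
382

Using Chinese Remainder Theorem:
M = 42 × 11 = 462
M1 = 11, M2 = 42
y1 = 11^(-1) mod 42 = 23
y2 = 42^(-1) mod 11 = 5
x = (4×11×23 + 8×42×5) mod 462 = 382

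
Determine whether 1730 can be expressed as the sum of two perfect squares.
7² + 41² (a=7, b=41)

Factorization: 1730 = 2 × 5 × 173
By Fermat: n is sum of two squares iff every prime p ≡ 3 (mod 4) appears to even power.
All primes ≡ 3 (mod 4) appear to even power.
Search a = 0, 1, 2, … for 1730 - a² a perfect square: first hit at a = 7: 1730 - 49 = 1681 = 41².
1730 = 7² + 41² = 49 + 1681 ✓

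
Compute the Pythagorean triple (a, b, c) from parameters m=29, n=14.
(645, 812, 1037)

Euclid's formula: a = m² - n², b = 2mn, c = m² + n²
m = 29, n = 14
a = 29² - 14² = 841 - 196 = 645
b = 2 × 29 × 14 = 812
c = 29² + 14² = 841 + 196 = 1037
Verification: 645² + 812² = 416025 + 659344 = 1075369 = 1037² ✓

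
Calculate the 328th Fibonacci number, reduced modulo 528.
219

Matrix identity: Q^n = [[F_(n+1), F_n], [F_n, F_(n-1)]] with Q = [[1,1],[1,0]].
n = 328 = 101001000₂. Square-and-multiply, entries mod 528:
Q^1 = [[1,1],[1,0]]
Q^2 = (Q^1)² = [[2,1],[1,1]]
Q^5 = (Q^2)²·Q = [[8,5],[5,3]]
Q^10 = (Q^5)² = [[89,55],[55,34]]
Q^20 = (Q^10)² = [[386,429],[429,485]]
Q^41 = (Q^20)²·Q = [[232,397],[397,363]]
Q^82 = (Q^41)² = [[233,199],[199,34]]
Q^164 = (Q^82)² = [[434,333],[333,101]]
Q^328 = (Q^164)² = [[397,219],[219,178]]
F_328 mod 528 = Q^328[0][1] = 219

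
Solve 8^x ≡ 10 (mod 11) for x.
5

Baby-step giant-step with step n = ⌈√11⌉ = 4.
Baby steps 8^j mod 11 (j:value) for j=0..3: 0:1, 1:8, 2:9, 3:6.
Giant-step multiplier: 8^(-4) ≡ 8^(10-4) = 8^6 ≡ 3 (mod 11).
Giant steps γ_i = 10·3^i mod 11: γ_0=10, γ_1=8 (in table at j=1).
x = i·n + j = 1·4 + 1 = 5.
Check: 8^5 ≡ 10 (mod 11).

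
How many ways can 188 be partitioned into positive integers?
1398341745571

p(n) counts ways to write n as a sum of positive integers (order ignored).
Euler's pentagonal recurrence: p(k) = p(k-1) + p(k-2) - p(k-5) - p(k-7) + p(k-12) + p(k-15) - ... (offsets j(3j∓1)/2, signs ++--, p(0)=1, p(<0)=0).
DP table for k = 0..187: p(0)=1, p(1)=1, p(2)=2, p(3)=3, p(4)=5, p(5)=7, p(6)=11, p(7)=15, p(8)=22, p(9)=30, p(10)=42, p(11)=56, p(12)=77, p(13)=101, p(14)=135, p(15)=176, p(16)=231, p(17)=297, p(18)=385, p(19)=490, p(20)=627, p(21)=792, p(22)=1002, p(23)=1255, p(24)=1575, p(25)=1958, p(26)=2436, p(27)=3010, p(28)=3718, p(29)=4565, p(30)=5604, p(31)=6842, p(32)=8349, p(33)=10143, p(34)=12310, p(35)=14883, p(36)=17977, p(37)=21637, p(38)=26015, p(39)=31185, p(40)=37338, p(41)=44583, p(42)=53174, p(43)=63261, p(44)=75175, p(45)=89134, p(46)=105558, p(47)=124754, p(48)=147273, p(49)=173525, p(50)=204226, p(51)=239943, p(52)=281589, p(53)=329931, p(54)=386155, p(55)=451276, p(56)=526823, p(57)=614154, p(58)=715220, p(59)=831820, p(60)=966467, p(61)=1121505, p(62)=1300156, p(63)=1505499, p(64)=1741630, p(65)=2012558, p(66)=2323520, p(67)=2679689, p(68)=3087735, p(69)=3554345, p(70)=4087968, p(71)=4697205, p(72)=5392783, p(73)=6185689, p(74)=7089500, p(75)=8118264, p(76)=9289091, p(77)=10619863, p(78)=12132164, p(79)=13848650, p(80)=15796476, p(81)=18004327, p(82)=20506255, p(83)=23338469, p(84)=26543660, p(85)=30167357, p(86)=34262962, p(87)=38887673, p(88)=44108109, p(89)=49995925, p(90)=56634173, p(91)=64112359, p(92)=72533807, p(93)=82010177, p(94)=92669720, p(95)=104651419, p(96)=118114304, p(97)=133230930, p(98)=150198136, p(99)=169229875, p(100)=190569292, p(101)=214481126, p(102)=241265379, p(103)=271248950, p(104)=304801365, p(105)=342325709, p(106)=384276336, p(107)=431149389, p(108)=483502844, p(109)=541946240, p(110)=607163746, p(111)=679903203, p(112)=761002156, p(113)=851376628, p(114)=952050665, p(115)=1064144451, p(116)=1188908248, p(117)=1327710076, p(118)=1482074143, p(119)=1653668665, p(120)=1844349560, p(121)=2056148051, p(122)=2291320912, p(123)=2552338241, p(124)=2841940500, p(125)=3163127352, p(126)=3519222692, p(127)=3913864295, p(128)=4351078600, p(129)=4835271870, p(130)=5371315400, p(131)=5964539504, p(132)=6620830889, p(133)=7346629512, p(134)=8149040695, p(135)=9035836076, p(136)=10015581680, p(137)=11097645016, p(138)=12292341831, p(139)=13610949895, p(140)=15065878135, p(141)=16670689208, p(142)=18440293320, p(143)=20390982757, p(144)=22540654445, p(145)=24908858009, p(146)=27517052599, p(147)=30388671978, p(148)=33549419497, p(149)=37027355200, p(150)=40853235313, p(151)=45060624582, p(152)=49686288421, p(153)=54770336324, p(154)=60356673280, p(155)=66493182097, p(156)=73232243759, p(157)=80630964769, p(158)=88751778802, p(159)=97662728555, p(160)=107438159466, p(161)=118159068427, p(162)=129913904637, p(163)=142798995930, p(164)=156919475295, p(165)=172389800255, p(166)=189334822579, p(167)=207890420102, p(168)=228204732751, p(169)=250438925115, p(170)=274768617130, p(171)=301384802048, p(172)=330495499613, p(173)=362326859895, p(174)=397125074750, p(175)=435157697830, p(176)=476715857290, p(177)=522115831195, p(178)=571701605655, p(179)=625846753120, p(180)=684957390936, p(181)=749474411781, p(182)=819876908323, p(183)=896684817527, p(184)=980462880430, p(185)=1071823774337, p(186)=1171432692373, p(187)=1280011042268.
Final step: p(188) = p(187) + p(186) - p(183) - p(181) + p(176) + p(173) - p(166) - p(162) + p(153) + p(148) - p(137) - p(131) + p(118) + p(111) - p(96) - p(88) + p(71) + p(62) - p(43) - p(33) + p(12) + p(1)
= 1280011042268 + 1171432692373 - 896684817527 - 749474411781 + 476715857290 + 362326859895 - 189334822579 - 129913904637 + 54770336324 + 33549419497 - 11097645016 - 5964539504 + 1482074143 + 679903203 - 118114304 - 44108109 + 4697205 + 1300156 - 63261 - 10143 + 77 + 1
= 1398341745571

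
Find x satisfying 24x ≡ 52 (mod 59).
x ≡ 12 (mod 59)

gcd(24, 59) = 1, which divides 52, so solutions exist.
Find 24^(-1) mod 59 by the extended Euclidean algorithm:
59 = 2 × 24 + 11  ⟹  11 = (1)·59 + (-2)·24
24 = 2 × 11 + 2  ⟹  2 = (-2)·59 + (5)·24
11 = 5 × 2 + 1  ⟹  1 = (11)·59 + (-27)·24
So (-27)·24 ≡ 1 (mod 59), i.e. 24^(-1) ≡ -27 ≡ 32 (mod 59).
x ≡ 32 × 52 = 1664 ≡ 12 (mod 59).
Check: 24 × 12 = 288 ≡ 52 (mod 59).
Unique solution: x ≡ 12 (mod 59)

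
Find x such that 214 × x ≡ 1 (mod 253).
240

gcd(214, 253) = 1, so the inverse exists.
Extended Euclidean algorithm on (253, 214):
253 = 1 × 214 + 39  ⟹  39 = (1)·253 + (-1)·214
214 = 5 × 39 + 19  ⟹  19 = (-5)·253 + (6)·214
39 = 2 × 19 + 1  ⟹  1 = (11)·253 + (-13)·214
So (-13)·214 ≡ 1 (mod 253), i.e. 214^(-1) ≡ -13 ≡ 240 (mod 253).
Check: 214 × 240 = 51360 ≡ 1 (mod 253)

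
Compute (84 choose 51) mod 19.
0

Using Lucas' theorem:
Write n=84 and k=51 in base 19:
n in base 19: [4, 8]
k in base 19: [2, 13]
C(84,51) mod 19 = ∏ C(n_i, k_i) mod 19
Digit binomials (mod 19): C(4,2) = 6; C(8,13) = 0 (k_i > n_i)
Product: 6 × 0 = 0 ≡ 0 (mod 19)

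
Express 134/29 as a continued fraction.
[4; 1, 1, 1, 1, 1, 3]

Euclidean algorithm steps:
134 = 4 × 29 + 18
29 = 1 × 18 + 11
18 = 1 × 11 + 7
11 = 1 × 7 + 4
7 = 1 × 4 + 3
4 = 1 × 3 + 1
3 = 3 × 1 + 0
Continued fraction: [4; 1, 1, 1, 1, 1, 3]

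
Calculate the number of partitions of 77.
10619863

p(n) counts ways to write n as a sum of positive integers (order ignored).
Euler's pentagonal recurrence: p(k) = p(k-1) + p(k-2) - p(k-5) - p(k-7) + p(k-12) + p(k-15) - ... (offsets j(3j∓1)/2, signs ++--, p(0)=1, p(<0)=0).
DP table for k = 0..76: p(0)=1, p(1)=1, p(2)=2, p(3)=3, p(4)=5, p(5)=7, p(6)=11, p(7)=15, p(8)=22, p(9)=30, p(10)=42, p(11)=56, p(12)=77, p(13)=101, p(14)=135, p(15)=176, p(16)=231, p(17)=297, p(18)=385, p(19)=490, p(20)=627, p(21)=792, p(22)=1002, p(23)=1255, p(24)=1575, p(25)=1958, p(26)=2436, p(27)=3010, p(28)=3718, p(29)=4565, p(30)=5604, p(31)=6842, p(32)=8349, p(33)=10143, p(34)=12310, p(35)=14883, p(36)=17977, p(37)=21637, p(38)=26015, p(39)=31185, p(40)=37338, p(41)=44583, p(42)=53174, p(43)=63261, p(44)=75175, p(45)=89134, p(46)=105558, p(47)=124754, p(48)=147273, p(49)=173525, p(50)=204226, p(51)=239943, p(52)=281589, p(53)=329931, p(54)=386155, p(55)=451276, p(56)=526823, p(57)=614154, p(58)=715220, p(59)=831820, p(60)=966467, p(61)=1121505, p(62)=1300156, p(63)=1505499, p(64)=1741630, p(65)=2012558, p(66)=2323520, p(67)=2679689, p(68)=3087735, p(69)=3554345, p(70)=4087968, p(71)=4697205, p(72)=5392783, p(73)=6185689, p(74)=7089500, p(75)=8118264, p(76)=9289091.
Final step: p(77) = p(76) + p(75) - p(72) - p(70) + p(65) + p(62) - p(55) - p(51) + p(42) + p(37) - p(26) - p(20) + p(7) + p(0)
= 9289091 + 8118264 - 5392783 - 4087968 + 2012558 + 1300156 - 451276 - 239943 + 53174 + 21637 - 2436 - 627 + 15 + 1
= 10619863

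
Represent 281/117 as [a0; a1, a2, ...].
[2; 2, 2, 23]

Euclidean algorithm steps:
281 = 2 × 117 + 47
117 = 2 × 47 + 23
47 = 2 × 23 + 1
23 = 23 × 1 + 0
Continued fraction: [2; 2, 2, 23]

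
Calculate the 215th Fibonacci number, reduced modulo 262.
259

Matrix identity: Q^n = [[F_(n+1), F_n], [F_n, F_(n-1)]] with Q = [[1,1],[1,0]].
n = 215 = 11010111₂. Square-and-multiply, entries mod 262:
Q^1 = [[1,1],[1,0]]
Q^3 = (Q^1)²·Q = [[3,2],[2,1]]
Q^6 = (Q^3)² = [[13,8],[8,5]]
Q^13 = (Q^6)²·Q = [[115,233],[233,144]]
Q^26 = (Q^13)² = [[180,87],[87,93]]
Q^53 = (Q^26)²·Q = [[54,145],[145,171]]
Q^107 = (Q^53)²·Q = [[236,99],[99,137]]
Q^215 = (Q^107)²·Q = [[244,259],[259,247]]
F_215 mod 262 = Q^215[0][1] = 259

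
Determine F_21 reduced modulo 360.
146

Matrix identity: Q^n = [[F_(n+1), F_n], [F_n, F_(n-1)]] with Q = [[1,1],[1,0]].
n = 21 = 10101₂. Square-and-multiply, entries mod 360:
Q^1 = [[1,1],[1,0]]
Q^2 = (Q^1)² = [[2,1],[1,1]]
Q^5 = (Q^2)²·Q = [[8,5],[5,3]]
Q^10 = (Q^5)² = [[89,55],[55,34]]
Q^21 = (Q^10)²·Q = [[71,146],[146,285]]
F_21 mod 360 = Q^21[0][1] = 146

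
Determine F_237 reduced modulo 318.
134

Matrix identity: Q^n = [[F_(n+1), F_n], [F_n, F_(n-1)]] with Q = [[1,1],[1,0]].
n = 237 = 11101101₂. Square-and-multiply, entries mod 318:
Q^1 = [[1,1],[1,0]]
Q^3 = (Q^1)²·Q = [[3,2],[2,1]]
Q^7 = (Q^3)²·Q = [[21,13],[13,8]]
Q^14 = (Q^7)² = [[292,59],[59,233]]
Q^29 = (Q^14)²·Q = [[152,23],[23,129]]
Q^59 = (Q^29)²·Q = [[204,101],[101,103]]
Q^118 = (Q^59)² = [[301,161],[161,140]]
Q^237 = (Q^118)²·Q = [[221,134],[134,87]]
F_237 mod 318 = Q^237[0][1] = 134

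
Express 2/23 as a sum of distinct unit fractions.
1/12 + 1/276

Greedy algorithm:
2/23: ceiling(23/2) = 12, use 1/12
1/276: ceiling(276/1) = 276, use 1/276
Result: 2/23 = 1/12 + 1/276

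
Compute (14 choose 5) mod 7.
0

Using Lucas' theorem:
Write n=14 and k=5 in base 7:
n in base 7: [2, 0]
k in base 7: [0, 5]
C(14,5) mod 7 = ∏ C(n_i, k_i) mod 7
Digit binomials (mod 7): C(2,0) = 1; C(0,5) = 0 (k_i > n_i)
Product: 1 × 0 = 0 ≡ 0 (mod 7)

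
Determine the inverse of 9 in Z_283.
63

gcd(9, 283) = 1, so the inverse exists.
Extended Euclidean algorithm on (283, 9):
283 = 31 × 9 + 4  ⟹  4 = (1)·283 + (-31)·9
9 = 2 × 4 + 1  ⟹  1 = (-2)·283 + (63)·9
So (63)·9 ≡ 1 (mod 283), i.e. 9^(-1) ≡ 63 (mod 283).
Check: 9 × 63 = 567 ≡ 1 (mod 283)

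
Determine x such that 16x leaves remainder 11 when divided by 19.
x ≡ 9 (mod 19)

gcd(16, 19) = 1, which divides 11, so solutions exist.
Find 16^(-1) mod 19 by the extended Euclidean algorithm:
19 = 1 × 16 + 3  ⟹  3 = (1)·19 + (-1)·16
16 = 5 × 3 + 1  ⟹  1 = (-5)·19 + (6)·16
So (6)·16 ≡ 1 (mod 19), i.e. 16^(-1) ≡ 6 (mod 19).
x ≡ 6 × 11 = 66 ≡ 9 (mod 19).
Check: 16 × 9 = 144 ≡ 11 (mod 19).
Unique solution: x ≡ 9 (mod 19)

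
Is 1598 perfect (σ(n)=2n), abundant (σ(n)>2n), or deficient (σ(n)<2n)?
deficient

Proper divisors of 1598: sum = 1 + 2 + 17 + 34 + 47 + 94 + 799 = 994
Since 994 < 1598, 1598 is deficient.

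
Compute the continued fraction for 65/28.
[2; 3, 9]

Euclidean algorithm steps:
65 = 2 × 28 + 9
28 = 3 × 9 + 1
9 = 9 × 1 + 0
Continued fraction: [2; 3, 9]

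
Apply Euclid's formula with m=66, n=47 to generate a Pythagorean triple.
(2147, 6204, 6565)

Euclid's formula: a = m² - n², b = 2mn, c = m² + n²
m = 66, n = 47
a = 66² - 47² = 4356 - 2209 = 2147
b = 2 × 66 × 47 = 6204
c = 66² + 47² = 4356 + 2209 = 6565
Verification: 2147² + 6204² = 4609609 + 38489616 = 43099225 = 6565² ✓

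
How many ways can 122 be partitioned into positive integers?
2291320912

p(n) counts ways to write n as a sum of positive integers (order ignored).
Euler's pentagonal recurrence: p(k) = p(k-1) + p(k-2) - p(k-5) - p(k-7) + p(k-12) + p(k-15) - ... (offsets j(3j∓1)/2, signs ++--, p(0)=1, p(<0)=0).
DP table for k = 0..121: p(0)=1, p(1)=1, p(2)=2, p(3)=3, p(4)=5, p(5)=7, p(6)=11, p(7)=15, p(8)=22, p(9)=30, p(10)=42, p(11)=56, p(12)=77, p(13)=101, p(14)=135, p(15)=176, p(16)=231, p(17)=297, p(18)=385, p(19)=490, p(20)=627, p(21)=792, p(22)=1002, p(23)=1255, p(24)=1575, p(25)=1958, p(26)=2436, p(27)=3010, p(28)=3718, p(29)=4565, p(30)=5604, p(31)=6842, p(32)=8349, p(33)=10143, p(34)=12310, p(35)=14883, p(36)=17977, p(37)=21637, p(38)=26015, p(39)=31185, p(40)=37338, p(41)=44583, p(42)=53174, p(43)=63261, p(44)=75175, p(45)=89134, p(46)=105558, p(47)=124754, p(48)=147273, p(49)=173525, p(50)=204226, p(51)=239943, p(52)=281589, p(53)=329931, p(54)=386155, p(55)=451276, p(56)=526823, p(57)=614154, p(58)=715220, p(59)=831820, p(60)=966467, p(61)=1121505, p(62)=1300156, p(63)=1505499, p(64)=1741630, p(65)=2012558, p(66)=2323520, p(67)=2679689, p(68)=3087735, p(69)=3554345, p(70)=4087968, p(71)=4697205, p(72)=5392783, p(73)=6185689, p(74)=7089500, p(75)=8118264, p(76)=9289091, p(77)=10619863, p(78)=12132164, p(79)=13848650, p(80)=15796476, p(81)=18004327, p(82)=20506255, p(83)=23338469, p(84)=26543660, p(85)=30167357, p(86)=34262962, p(87)=38887673, p(88)=44108109, p(89)=49995925, p(90)=56634173, p(91)=64112359, p(92)=72533807, p(93)=82010177, p(94)=92669720, p(95)=104651419, p(96)=118114304, p(97)=133230930, p(98)=150198136, p(99)=169229875, p(100)=190569292, p(101)=214481126, p(102)=241265379, p(103)=271248950, p(104)=304801365, p(105)=342325709, p(106)=384276336, p(107)=431149389, p(108)=483502844, p(109)=541946240, p(110)=607163746, p(111)=679903203, p(112)=761002156, p(113)=851376628, p(114)=952050665, p(115)=1064144451, p(116)=1188908248, p(117)=1327710076, p(118)=1482074143, p(119)=1653668665, p(120)=1844349560, p(121)=2056148051.
Final step: p(122) = p(121) + p(120) - p(117) - p(115) + p(110) + p(107) - p(100) - p(96) + p(87) + p(82) - p(71) - p(65) + p(52) + p(45) - p(30) - p(22) + p(5)
= 2056148051 + 1844349560 - 1327710076 - 1064144451 + 607163746 + 431149389 - 190569292 - 118114304 + 38887673 + 20506255 - 4697205 - 2012558 + 281589 + 89134 - 5604 - 1002 + 7
= 2291320912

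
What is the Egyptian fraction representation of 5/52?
1/11 + 1/191 + 1/109252

Greedy algorithm:
5/52: ceiling(52/5) = 11, use 1/11
3/572: ceiling(572/3) = 191, use 1/191
1/109252: ceiling(109252/1) = 109252, use 1/109252
Result: 5/52 = 1/11 + 1/191 + 1/109252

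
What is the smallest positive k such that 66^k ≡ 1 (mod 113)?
112

113 is prime, so ord(66) divides φ(113) = 112.
Divisors of 112: 1, 2, 4, 7, 8, 14, 16, 28, 56, 112.
Repeated squaring: 66^1 ≡ 66, 66^2 ≡ 62, 66^4 ≡ 2, 66^8 ≡ 4, 66^16 ≡ 16, 66^32 ≡ 30, 66^64 ≡ 109 (mod 113).
Test 66^d mod 113 for each divisor d in increasing order:
66^1 ≡ 66
66^2 ≡ 62
66^4 ≡ 2
66^7 = 66^4·66^2·66^1 ≡ 48
66^8 ≡ 4
66^14 = 66^8·66^4·66^2 ≡ 44
66^16 ≡ 16
66^28 = 66^16·66^8·66^4 ≡ 15
66^56 = 66^32·66^16·66^8 ≡ 112
66^112 = 66^64·66^32·66^16 ≡ 1  ← first divisor giving 1
The order is 112.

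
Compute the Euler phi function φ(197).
196

197 = 197
φ(n) = n × ∏(1 - 1/p) for each prime p dividing n
φ(197) = 197 × (1 - 1/197) = 196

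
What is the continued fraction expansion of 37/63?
[0; 1, 1, 2, 2, 1, 3]

Euclidean algorithm steps:
37 = 0 × 63 + 37
63 = 1 × 37 + 26
37 = 1 × 26 + 11
26 = 2 × 11 + 4
11 = 2 × 4 + 3
4 = 1 × 3 + 1
3 = 3 × 1 + 0
Continued fraction: [0; 1, 1, 2, 2, 1, 3]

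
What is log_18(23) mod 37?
3

Baby-step giant-step with step n = ⌈√37⌉ = 7.
Baby steps 18^j mod 37 (j:value) for j=0..6: 0:1, 1:18, 2:28, 3:23, 4:7, 5:15, 6:11.
h = 23 is already in the table at j=3, so x = 3.
Check: 18^3 ≡ 23 (mod 37).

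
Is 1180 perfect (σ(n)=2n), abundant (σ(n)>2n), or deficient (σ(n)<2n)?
abundant

Proper divisors of 1180: sum = 1 + 2 + 4 + 5 + 10 + 20 + 59 + 118 + 236 + 295 + 590 = 1340
Since 1340 > 1180, 1180 is abundant.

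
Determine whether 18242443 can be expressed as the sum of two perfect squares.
Not possible

Factorization: 18242443 = 37 × 79^3
By Fermat: n is sum of two squares iff every prime p ≡ 3 (mod 4) appears to even power.
Prime(s) ≡ 3 (mod 4) with odd exponent: [(79, 3)]
Therefore 18242443 cannot be expressed as a² + b².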